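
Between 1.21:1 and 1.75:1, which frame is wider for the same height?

1.21 and 1.75; 1.75 > 1.21.

1.75:1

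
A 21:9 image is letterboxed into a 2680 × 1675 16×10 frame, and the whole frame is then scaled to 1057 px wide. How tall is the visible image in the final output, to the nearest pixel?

453 px

At 2680×1675 the image is width-limited, so height = 2680 × 9/21 ≈ 1148.57 px.
Resizing to 1057 px wide multiplies everything by 0.3944: 1148.57 → 453.00 px.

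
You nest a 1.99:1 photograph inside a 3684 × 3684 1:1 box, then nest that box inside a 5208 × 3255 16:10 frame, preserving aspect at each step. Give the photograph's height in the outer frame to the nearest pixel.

1.99:1 in 3684×3684: fills the width, so the photograph is 3684.00 × 1851.26.
Second fit — the 1:1 canvas into 5208×3255 spans the height: 3255.00 × 3255.00 (×0.8836 from 3684×3684).
The photograph scales with it: height 1851.26 × 0.8836 ≈ 1635.68.

1636 px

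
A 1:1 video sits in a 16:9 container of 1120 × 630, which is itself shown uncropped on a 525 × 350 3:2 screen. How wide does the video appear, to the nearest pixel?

Inside the 1120×630 canvas the video is height-limited at 630.00 × 630.00.
16:9 in 525×350: fills the width, so the intermediate becomes 525.00 × 295.31 — a scale of ×0.4688.
So the video's width is 630.00 × 0.4688 ≈ 295.31.

295 px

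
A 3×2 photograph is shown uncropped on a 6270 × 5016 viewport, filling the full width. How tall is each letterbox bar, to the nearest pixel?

The photograph is 6270 × 2/3 ≈ 4180.00 px tall.
Black = 5016 − 4180.00 = 836.00 px, or 418.00 per bar.

418 px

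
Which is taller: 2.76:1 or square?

2.76 and square = 1; 2.76 > 1. The smaller width-to-height ratio is the taller frame.

square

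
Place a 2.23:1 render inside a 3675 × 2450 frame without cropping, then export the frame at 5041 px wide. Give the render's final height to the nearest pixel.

2261 px

In the 3675×2450 frame the render fills the width: height = 3675 / 2.230 ≈ 1647.98 px.
The frame scales by 5041/3675 = 1.3717; 1647.98 × 1.3717 ≈ 2260.54 px.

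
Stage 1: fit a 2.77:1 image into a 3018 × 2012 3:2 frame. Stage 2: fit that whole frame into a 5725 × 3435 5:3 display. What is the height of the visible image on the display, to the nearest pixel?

First fit — 2.77:1 into 3018×2012 spans the width: 3018.00 × 1089.53.
Second fit — the 3:2 canvas into 5725×3435 spans the height: 5152.50 × 3435.00 (×1.7073 from 3018×2012).
So the image's height is 1089.53 × 1.7073 ≈ 1860.11.

1860 px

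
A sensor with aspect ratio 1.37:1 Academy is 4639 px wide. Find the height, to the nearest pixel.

3386 px

At 1.37:1 Academy, 4639 / 1.370 ≈ 3386.13.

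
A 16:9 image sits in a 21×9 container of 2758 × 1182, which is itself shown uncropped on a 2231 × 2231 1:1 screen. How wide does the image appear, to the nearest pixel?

16:9 in 2758×1182: fills the height, so the image is 2101.33 × 1182.00.
The 21×9 canvas is width-limited in 2231×2231, giving 2231.00 × 956.14; scale factor 0.8089.
The image scales with it: width 2101.33 × 0.8089 ≈ 1699.81.

1700 px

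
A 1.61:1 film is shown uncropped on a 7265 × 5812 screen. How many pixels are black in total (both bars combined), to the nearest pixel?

Since 1.610 > 1.250, the film is width-limited.
That makes the image 4512.4224 px tall (7265 / 1.610).
Black = 5812 − 4512.4224 = 1299.5776 px.
Across the 7265-px span: 1299.5776 × 7265 ≈ 9441432 px.

9441432 pixels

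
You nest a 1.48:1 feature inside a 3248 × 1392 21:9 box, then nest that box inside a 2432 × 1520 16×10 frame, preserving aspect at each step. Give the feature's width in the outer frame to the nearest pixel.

Inside the 3248×1392 canvas the feature is height-limited at 2060.16 × 1392.00.
Second fit — the 21:9 canvas into 2432×1520 spans the width: 2432.00 × 1042.29 (×0.7488 from 3248×1392).
Applying the same ×0.7488: 2060.16 → 1542.58.

1543 px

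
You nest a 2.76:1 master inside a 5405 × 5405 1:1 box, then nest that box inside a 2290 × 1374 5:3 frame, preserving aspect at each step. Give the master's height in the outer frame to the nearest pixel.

498 px

First fit — 2.76:1 into 5405×5405 spans the width: 5405.00 × 1958.33.
1:1 in 2290×1374: fills the height, so the intermediate becomes 1374.00 × 1374.00 — a scale of ×0.2542.
So the master's height is 1958.33 × 0.2542 ≈ 497.83.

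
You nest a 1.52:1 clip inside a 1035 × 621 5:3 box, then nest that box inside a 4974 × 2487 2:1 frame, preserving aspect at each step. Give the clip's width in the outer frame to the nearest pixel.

1.52:1 in 1035×621: fills the height, so the clip is 943.92 × 621.00.
5:3 in 4974×2487: fills the height, so the intermediate becomes 4145.00 × 2487.00 — a scale of ×4.0048.
The clip scales with it: width 943.92 × 4.0048 ≈ 3780.24.

3780 px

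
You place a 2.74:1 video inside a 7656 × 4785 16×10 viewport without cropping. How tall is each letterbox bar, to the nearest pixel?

2.74:1 (2.740) > 16×10 (1.600), so the video fills the width.
The video is 7656 / 2.740 ≈ 2794.16 px tall.
Black = 4785 − 2794.16 = 1990.84 px, or 995.42 per bar.

995 px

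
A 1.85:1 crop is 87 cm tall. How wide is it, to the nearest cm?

161 cm

At 1.85:1, 87 × 1.850 ≈ 160.95.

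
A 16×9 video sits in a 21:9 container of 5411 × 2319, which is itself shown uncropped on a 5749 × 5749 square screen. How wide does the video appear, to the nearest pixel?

First fit — 16×9 into 5411×2319 spans the height: 4122.67 × 2319.00.
The 21:9 canvas is width-limited in 5749×5749, giving 5749.00 × 2463.86; scale factor 1.0625.
Applying the same ×1.0625: 4122.67 → 4380.19.

4380 px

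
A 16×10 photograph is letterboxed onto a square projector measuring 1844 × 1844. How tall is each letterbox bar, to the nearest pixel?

346 px

16×10 is wider than square, so it spans the full width.
Content height = 1844 × 10/16 ≈ 1152.50 px.
1844 − 1152.50 = 691.50 px of bars (345.75 each).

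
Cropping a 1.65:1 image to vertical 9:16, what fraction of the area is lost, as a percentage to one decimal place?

65.9%

The height stays; only width is cut (since vertical 9:16 is narrower than 1.65:1).
Fraction kept = (0.562)/(1.650) ≈ 34.09%, so 65.91% is lost.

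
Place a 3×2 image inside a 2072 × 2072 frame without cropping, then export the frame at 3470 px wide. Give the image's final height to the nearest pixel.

At 2072×2072 the image is width-limited, so height = 2072 × 2/3 ≈ 1381.33 px.
Resizing to 3470 px wide multiplies everything by 1.6747: 1381.33 → 2313.33 px.

2313 px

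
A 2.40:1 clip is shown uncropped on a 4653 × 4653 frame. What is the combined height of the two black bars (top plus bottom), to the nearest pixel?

2714 px

2.40:1 is wider than square, so it spans the full width.
Content height = 4653 / 2.400 ≈ 1938.75 px.
Leftover height: 4653 − 1938.75 = 2714.25 px.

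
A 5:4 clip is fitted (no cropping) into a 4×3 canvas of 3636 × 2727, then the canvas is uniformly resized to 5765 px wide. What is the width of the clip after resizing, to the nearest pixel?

5405 px

Fitted into 3636×2727, the clip spans the height; its width is 2727 × 5/4 ≈ 3408.75 px.
The frame scales by 5765/3636 = 1.5855; 3408.75 × 1.5855 ≈ 5404.69 px.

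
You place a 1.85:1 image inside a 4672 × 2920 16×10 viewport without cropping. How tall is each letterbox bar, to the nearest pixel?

1.85:1 is wider than 16×10, so it spans the full width.
That makes the image 2525.41 px tall (4672 / 1.850).
2920 − 2525.41 = 394.59 px of bars (197.30 each).

197 px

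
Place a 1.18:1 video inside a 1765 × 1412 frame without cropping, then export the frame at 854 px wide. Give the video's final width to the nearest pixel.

At 1765×1412 the video is height-limited, so width = 1412 × 1.180 ≈ 1666.16 px.
Scaling 1765 → 854 is ×0.4839, so the width becomes 1666.16 × 0.4839 ≈ 806.18 px.

806 px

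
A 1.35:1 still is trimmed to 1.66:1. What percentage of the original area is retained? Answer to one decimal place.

The width stays; only height is cut (since 1.66:1 is wider than 1.35:1).
Area ratio = (1.350)/(1.660) = 81.33% retained.

81.3%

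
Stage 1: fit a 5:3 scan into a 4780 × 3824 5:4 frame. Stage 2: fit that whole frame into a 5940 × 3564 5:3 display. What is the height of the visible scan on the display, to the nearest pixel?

2673 px

Inside the 4780×3824 canvas the scan is width-limited at 4780.00 × 2868.00.
Second fit — the 5:4 canvas into 5940×3564 spans the height: 4455.00 × 3564.00 (×0.9320 from 4780×3824).
Applying the same ×0.9320: 2868.00 → 2673.00.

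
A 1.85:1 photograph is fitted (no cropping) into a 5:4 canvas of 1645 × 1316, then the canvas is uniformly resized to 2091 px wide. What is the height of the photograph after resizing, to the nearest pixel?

In the 1645×1316 frame the photograph fills the width: height = 1645 / 1.850 ≈ 889.19 px.
The frame scales by 2091/1645 = 1.2711; 889.19 × 1.2711 ≈ 1130.27 px.

1130 px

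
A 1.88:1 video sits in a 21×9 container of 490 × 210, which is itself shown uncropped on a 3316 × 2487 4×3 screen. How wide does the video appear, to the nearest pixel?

First fit — 1.88:1 into 490×210 spans the height: 394.80 × 210.00.
Second fit — the 21×9 canvas into 3316×2487 spans the width: 3316.00 × 1421.14 (×6.7673 from 490×210).
Applying the same ×6.7673: 394.80 → 2671.75.

2672 px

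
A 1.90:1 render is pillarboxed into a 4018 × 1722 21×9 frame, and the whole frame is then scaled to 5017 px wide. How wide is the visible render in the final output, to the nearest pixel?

In the 4018×1722 frame the render fills the height: width = 1722 × 1.900 ≈ 3271.80 px.
The frame scales by 5017/4018 = 1.2486; 3271.80 × 1.2486 ≈ 4085.27 px.

4085 px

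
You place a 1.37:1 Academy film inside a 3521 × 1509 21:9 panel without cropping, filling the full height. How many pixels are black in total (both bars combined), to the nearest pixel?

2193588 pixels

That makes the image 2067.3300 px wide (1509 × 1.370).
3521 − 2067.3300 = 1453.6700 px of bars.
Across the 1509-px span: 1453.6700 × 1509 ≈ 2193588 px.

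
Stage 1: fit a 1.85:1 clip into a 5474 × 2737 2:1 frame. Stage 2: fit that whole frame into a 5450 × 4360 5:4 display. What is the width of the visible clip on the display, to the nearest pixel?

Inside the 5474×2737 canvas the clip is height-limited at 5063.45 × 2737.00.
2:1 in 5450×4360: fills the width, so the intermediate becomes 5450.00 × 2725.00 — a scale of ×0.9956.
The clip scales with it: width 5063.45 × 0.9956 ≈ 5041.25.

5041 px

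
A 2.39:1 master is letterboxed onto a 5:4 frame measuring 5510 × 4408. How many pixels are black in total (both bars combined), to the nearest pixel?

Since 2.390 > 1.250, the master is width-limited.
That makes the image 2305.4393 px tall (5510 / 2.390).
Leftover height: 4408 − 2305.4393 = 2102.5607 px.
Bar area = 2102.5607 × 5510 ≈ 11585109 px.

11585109 pixels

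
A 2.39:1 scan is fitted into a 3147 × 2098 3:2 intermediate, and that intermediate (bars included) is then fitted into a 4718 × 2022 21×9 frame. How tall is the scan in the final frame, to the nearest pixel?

First fit — 2.39:1 into 3147×2098 spans the width: 3147.00 × 1316.74.
Second fit — the 3:2 canvas into 4718×2022 spans the height: 3033.00 × 2022.00 (×0.9638 from 3147×2098).
The scan scales with it: height 1316.74 × 0.9638 ≈ 1269.04.

1269 px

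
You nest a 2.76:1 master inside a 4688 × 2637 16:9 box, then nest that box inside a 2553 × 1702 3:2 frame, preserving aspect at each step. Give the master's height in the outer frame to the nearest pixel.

925 px

First fit — 2.76:1 into 4688×2637 spans the width: 4688.00 × 1698.55.
The 16:9 canvas is width-limited in 2553×1702, giving 2553.00 × 1436.06; scale factor 0.5446.
Applying the same ×0.5446: 1698.55 → 925.00.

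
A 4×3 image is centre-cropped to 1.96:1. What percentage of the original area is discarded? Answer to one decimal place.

32.0%

Going from 4×3 to 1.96:1 means cutting height while keeping width.
Area ratio = (1.333)/(1.960) = 68.03%; the remaining 31.97% is cropped out.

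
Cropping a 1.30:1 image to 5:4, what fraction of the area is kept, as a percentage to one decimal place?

The height stays; only width is cut (since 5:4 is narrower than 1.30:1).
(1.250)/(1.300) ≈ 0.962 of the area survives.

96.2%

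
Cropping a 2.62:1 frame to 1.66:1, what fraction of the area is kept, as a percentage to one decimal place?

The height stays; only width is cut (since 1.66:1 is narrower than 2.62:1).
(1.660)/(2.620) ≈ 0.634 of the area survives.

63.4%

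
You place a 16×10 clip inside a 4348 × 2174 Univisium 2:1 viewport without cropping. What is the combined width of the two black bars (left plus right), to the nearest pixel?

16×10 (1.600) < Univisium 2:1 (2.000), so the clip fills the height.
That makes the image 3478.40 px wide (2174 × 16/10).
Black = 4348 − 3478.40 = 869.60 px.

870 px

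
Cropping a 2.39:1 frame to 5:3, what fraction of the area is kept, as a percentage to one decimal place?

69.7%

5:3 is narrower than 2.39:1, so the crop keeps the full height and trims the width.
Fraction kept = (1.667)/(2.390) ≈ 69.74%.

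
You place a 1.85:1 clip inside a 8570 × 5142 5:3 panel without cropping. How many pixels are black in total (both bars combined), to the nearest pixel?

1.85:1 is wider than 5:3, so it spans the full width.
That makes the image 4632.4324 px tall (8570 / 1.850).
Black = 5142 − 4632.4324 = 509.5676 px.
Across the 8570-px span: 509.5676 × 8570 ≈ 4366994 px.

4366994 pixels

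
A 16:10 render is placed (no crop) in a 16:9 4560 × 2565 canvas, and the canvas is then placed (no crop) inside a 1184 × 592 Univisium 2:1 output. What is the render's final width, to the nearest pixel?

947 px

Inside the 4560×2565 canvas the render is height-limited at 4104.00 × 2565.00.
Second fit — the 16:9 canvas into 1184×592 spans the height: 1052.44 × 592.00 (×0.2308 from 4560×2565).
The render scales with it: width 4104.00 × 0.2308 ≈ 947.20.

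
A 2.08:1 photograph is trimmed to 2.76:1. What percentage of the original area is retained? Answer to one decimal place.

The width stays; only height is cut (since 2.76:1 is wider than 2.08:1).
Fraction kept = (2.080)/(2.760) ≈ 75.36%.

75.4%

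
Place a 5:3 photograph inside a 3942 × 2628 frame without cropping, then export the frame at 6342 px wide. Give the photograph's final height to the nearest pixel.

At 3942×2628 the photograph is width-limited, so height = 3942 × 3/5 ≈ 2365.20 px.
The frame scales by 6342/3942 = 1.6088; 2365.20 × 1.6088 ≈ 3805.20 px.

3805 px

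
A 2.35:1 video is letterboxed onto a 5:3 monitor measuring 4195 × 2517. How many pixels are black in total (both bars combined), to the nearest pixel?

3070294 pixels

2.35:1 (2.350) > 5:3 (1.667), so the video fills the width.
That makes the image 1785.1064 px tall (4195 / 2.350).
Black = 2517 − 1785.1064 = 731.8936 px.
Across the 4195-px span: 731.8936 × 4195 ≈ 3070294 px.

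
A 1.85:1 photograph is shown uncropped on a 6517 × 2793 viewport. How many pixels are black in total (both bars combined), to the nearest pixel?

3770410 pixels

Since 1.850 < 2.333, the photograph is height-limited.
The photograph is 2793 × 1.850 ≈ 5167.0500 px wide.
Leftover width: 6517 − 5167.0500 = 1349.9500 px.
Bar area = 1349.9500 × 2793 ≈ 3770410 px.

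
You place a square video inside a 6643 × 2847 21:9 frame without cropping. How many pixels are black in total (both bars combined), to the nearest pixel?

square is narrower than 21:9, so it spans the full height.
The video is 2847 × 1/1 ≈ 2847.0000 px wide.
6643 − 2847.0000 = 3796.0000 px of bars.
Bar area = 3796.0000 × 2847 ≈ 10807212 px.

10807212 pixels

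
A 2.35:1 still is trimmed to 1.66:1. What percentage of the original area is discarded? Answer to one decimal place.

29.4%

The height stays; only width is cut (since 1.66:1 is narrower than 2.35:1).
Fraction kept = (1.660)/(2.350) ≈ 70.64%, so 29.36% is lost.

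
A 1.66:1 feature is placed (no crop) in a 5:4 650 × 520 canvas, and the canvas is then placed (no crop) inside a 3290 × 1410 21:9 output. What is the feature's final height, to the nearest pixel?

1062 px

Inside the 650×520 canvas the feature is width-limited at 650.00 × 391.57.
Second fit — the 5:4 canvas into 3290×1410 spans the height: 1762.50 × 1410.00 (×2.7115 from 650×520).
The feature scales with it: height 391.57 × 2.7115 ≈ 1061.75.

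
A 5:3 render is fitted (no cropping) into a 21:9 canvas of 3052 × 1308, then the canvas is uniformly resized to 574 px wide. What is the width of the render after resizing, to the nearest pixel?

410 px

Fitted into 3052×1308, the render spans the height; its width is 1308 × 5/3 ≈ 2180.00 px.
Scaling 3052 → 574 is ×0.1881, so the width becomes 2180.00 × 0.1881 ≈ 410.00 px.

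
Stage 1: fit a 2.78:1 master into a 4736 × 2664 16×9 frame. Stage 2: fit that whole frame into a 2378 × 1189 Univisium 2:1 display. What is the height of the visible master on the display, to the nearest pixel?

2.78:1 in 4736×2664: fills the width, so the master is 4736.00 × 1703.60.
16×9 in 2378×1189: fills the height, so the intermediate becomes 2113.78 × 1189.00 — a scale of ×0.4463.
The master scales with it: height 1703.60 × 0.4463 ≈ 760.35.

760 px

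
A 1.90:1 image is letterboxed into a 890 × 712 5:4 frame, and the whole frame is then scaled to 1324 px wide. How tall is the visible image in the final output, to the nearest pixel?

697 px

Fitted into 890×712, the image spans the width; its height is 890 / 1.900 ≈ 468.42 px.
Scaling 890 → 1324 is ×1.4876, so the height becomes 468.42 × 1.4876 ≈ 696.84 px.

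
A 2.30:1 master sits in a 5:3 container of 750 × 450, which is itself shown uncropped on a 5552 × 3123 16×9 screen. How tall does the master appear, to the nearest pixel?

Inside the 750×450 canvas the master is width-limited at 750.00 × 326.09.
5:3 in 5552×3123: fills the height, so the intermediate becomes 5205.00 × 3123.00 — a scale of ×6.9400.
Applying the same ×6.9400: 326.09 → 2263.04.

2263 px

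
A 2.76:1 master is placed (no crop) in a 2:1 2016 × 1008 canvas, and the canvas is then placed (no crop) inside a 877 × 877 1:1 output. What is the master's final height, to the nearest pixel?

318 px

Inside the 2016×1008 canvas the master is width-limited at 2016.00 × 730.43.
Second fit — the 2:1 canvas into 877×877 spans the width: 877.00 × 438.50 (×0.4350 from 2016×1008).
Applying the same ×0.4350: 730.43 → 317.75.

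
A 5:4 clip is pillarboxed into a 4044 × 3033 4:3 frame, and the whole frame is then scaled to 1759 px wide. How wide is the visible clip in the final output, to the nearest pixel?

1649 px

Fitted into 4044×3033, the clip spans the height; its width is 3033 × 5/4 ≈ 3791.25 px.
Scaling 4044 → 1759 is ×0.4350, so the width becomes 3791.25 × 0.4350 ≈ 1649.06 px.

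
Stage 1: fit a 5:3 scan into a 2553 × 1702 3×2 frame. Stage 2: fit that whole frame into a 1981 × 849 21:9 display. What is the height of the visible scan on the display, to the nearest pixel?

5:3 in 2553×1702: fills the width, so the scan is 2553.00 × 1531.80.
Second fit — the 3×2 canvas into 1981×849 spans the height: 1273.50 × 849.00 (×0.4988 from 2553×1702).
So the scan's height is 1531.80 × 0.4988 ≈ 764.10.

764 px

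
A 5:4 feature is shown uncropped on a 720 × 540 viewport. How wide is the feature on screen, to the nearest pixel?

675 px

Since 1.250 < 1.333, the feature is height-limited.
That makes the image 675.00 px wide (540 × 5/4).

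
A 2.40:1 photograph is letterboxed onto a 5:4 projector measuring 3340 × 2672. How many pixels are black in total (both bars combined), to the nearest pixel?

4276313 pixels

2.40:1 is wider than 5:4, so it spans the full width.
The photograph is 3340 / 2.400 ≈ 1391.6667 px tall.
2672 − 1391.6667 = 1280.3333 px of bars.
Bar area = 1280.3333 × 3340 ≈ 4276313 px.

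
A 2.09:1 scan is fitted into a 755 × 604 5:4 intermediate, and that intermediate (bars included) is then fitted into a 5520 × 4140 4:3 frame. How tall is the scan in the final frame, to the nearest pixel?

First fit — 2.09:1 into 755×604 spans the width: 755.00 × 361.24.
5:4 in 5520×4140: fills the height, so the intermediate becomes 5175.00 × 4140.00 — a scale of ×6.8543.
So the scan's height is 361.24 × 6.8543 ≈ 2476.08.

2476 px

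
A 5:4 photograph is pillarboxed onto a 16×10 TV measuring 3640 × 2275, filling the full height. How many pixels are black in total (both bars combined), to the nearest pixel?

1811469 pixels

Content width = 2275 × 5/4 ≈ 2843.7500 px.
3640 − 2843.7500 = 796.2500 px of bars.
Across the 2275-px span: 796.2500 × 2275 ≈ 1811469 px.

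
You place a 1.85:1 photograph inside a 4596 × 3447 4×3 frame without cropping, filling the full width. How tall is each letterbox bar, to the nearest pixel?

481 px

The photograph is 4596 / 1.850 ≈ 2484.32 px tall.
3447 − 2484.32 = 962.68 px of bars (481.34 each).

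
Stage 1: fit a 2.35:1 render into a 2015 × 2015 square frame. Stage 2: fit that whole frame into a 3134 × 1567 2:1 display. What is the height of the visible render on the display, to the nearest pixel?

667 px

Inside the 2015×2015 canvas the render is width-limited at 2015.00 × 857.45.
Second fit — the square canvas into 3134×1567 spans the height: 1567.00 × 1567.00 (×0.7777 from 2015×2015).
So the render's height is 857.45 × 0.7777 ≈ 666.81.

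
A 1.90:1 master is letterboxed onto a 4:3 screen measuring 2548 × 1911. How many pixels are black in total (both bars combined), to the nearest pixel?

1.90:1 is wider than 4:3, so it spans the full width.
The master is 2548 / 1.900 ≈ 1341.0526 px tall.
Leftover height: 1911 − 1341.0526 = 569.9474 px.
Across the 2548-px span: 569.9474 × 2548 ≈ 1452226 px.

1452226 pixels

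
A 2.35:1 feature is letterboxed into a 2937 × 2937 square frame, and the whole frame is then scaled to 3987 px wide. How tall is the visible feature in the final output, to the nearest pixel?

In the 2937×2937 frame the feature fills the width: height = 2937 / 2.350 ≈ 1249.79 px.
The frame scales by 3987/2937 = 1.3575; 1249.79 × 1.3575 ≈ 1696.60 px.

1697 px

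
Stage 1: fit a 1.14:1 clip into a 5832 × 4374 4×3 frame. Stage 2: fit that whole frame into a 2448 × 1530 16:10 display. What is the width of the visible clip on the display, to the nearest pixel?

First fit — 1.14:1 into 5832×4374 spans the height: 4986.36 × 4374.00.
The 4×3 canvas is height-limited in 2448×1530, giving 2040.00 × 1530.00; scale factor 0.3498.
So the clip's width is 4986.36 × 0.3498 ≈ 1744.20.

1744 px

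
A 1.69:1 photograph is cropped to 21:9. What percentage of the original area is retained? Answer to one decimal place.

72.4%

The width stays; only height is cut (since 21:9 is wider than 1.69:1).
(1.690)/(2.333) ≈ 0.724 of the area survives.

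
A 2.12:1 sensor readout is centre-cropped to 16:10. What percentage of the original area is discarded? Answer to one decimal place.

24.5%

The height stays; only width is cut (since 16:10 is narrower than 2.12:1).
Area ratio = (1.600)/(2.120) = 75.47%; the remaining 24.53% is cropped out.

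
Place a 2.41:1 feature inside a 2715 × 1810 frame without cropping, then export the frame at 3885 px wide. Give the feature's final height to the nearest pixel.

Fitted into 2715×1810, the feature spans the width; its height is 2715 / 2.410 ≈ 1126.56 px.
Resizing to 3885 px wide multiplies everything by 1.4309: 1126.56 → 1612.03 px.

1612 px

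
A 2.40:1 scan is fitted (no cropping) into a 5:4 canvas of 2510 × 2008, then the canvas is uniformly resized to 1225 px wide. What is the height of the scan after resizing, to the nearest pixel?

At 2510×2008 the scan is width-limited, so height = 2510 / 2.400 ≈ 1045.83 px.
Scaling 2510 → 1225 is ×0.4880, so the height becomes 1045.83 × 0.4880 ≈ 510.42 px.

510 px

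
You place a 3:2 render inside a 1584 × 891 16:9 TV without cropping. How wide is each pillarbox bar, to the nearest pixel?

124 px

3:2 is narrower than 16:9, so it spans the full height.
The render is 891 × 3/2 ≈ 1336.50 px wide.
Black = 1584 − 1336.50 = 247.50 px, or 123.75 per bar.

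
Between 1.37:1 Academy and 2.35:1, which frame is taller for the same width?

1.37:1 Academy

1.37 and 2.35; 2.35 > 1.37. The smaller width-to-height ratio is the taller frame.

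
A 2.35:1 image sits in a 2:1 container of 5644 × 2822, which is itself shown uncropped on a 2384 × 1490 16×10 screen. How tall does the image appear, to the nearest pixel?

Inside the 5644×2822 canvas the image is width-limited at 5644.00 × 2401.70.
The 2:1 canvas is width-limited in 2384×1490, giving 2384.00 × 1192.00; scale factor 0.4224.
Applying the same ×0.4224: 2401.70 → 1014.47.

1014 px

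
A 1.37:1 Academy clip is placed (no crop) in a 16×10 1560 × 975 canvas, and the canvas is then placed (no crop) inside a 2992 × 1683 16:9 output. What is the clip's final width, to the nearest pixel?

2306 px

1.37:1 Academy in 1560×975: fills the height, so the clip is 1335.75 × 975.00.
16×10 in 2992×1683: fills the height, so the intermediate becomes 2692.80 × 1683.00 — a scale of ×1.7262.
The clip scales with it: width 1335.75 × 1.7262 ≈ 2305.71.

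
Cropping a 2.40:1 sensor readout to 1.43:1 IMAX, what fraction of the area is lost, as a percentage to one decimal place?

40.4%

Going from 2.40:1 to 1.43:1 IMAX means cutting width while keeping height.
Area ratio = (1.430)/(2.400) = 59.58%; the remaining 40.42% is cropped out.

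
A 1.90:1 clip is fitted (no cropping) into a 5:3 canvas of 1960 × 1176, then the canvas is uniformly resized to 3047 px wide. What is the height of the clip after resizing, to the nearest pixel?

1604 px

Fitted into 1960×1176, the clip spans the width; its height is 1960 / 1.900 ≈ 1031.58 px.
The frame scales by 3047/1960 = 1.5546; 1031.58 × 1.5546 ≈ 1603.68 px.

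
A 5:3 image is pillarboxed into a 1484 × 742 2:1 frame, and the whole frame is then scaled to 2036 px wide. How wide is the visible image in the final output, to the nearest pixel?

1697 px

In the 1484×742 frame the image fills the height: width = 742 × 5/3 ≈ 1236.67 px.
Resizing to 2036 px wide multiplies everything by 1.3720: 1236.67 → 1696.67 px.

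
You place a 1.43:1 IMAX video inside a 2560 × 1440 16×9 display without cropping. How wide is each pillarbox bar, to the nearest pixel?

250 px

Since 1.430 < 1.778, the video is height-limited.
Content width = 1440 × 1.430 ≈ 2059.20 px.
2560 − 2059.20 = 500.80 px of bars (250.40 each).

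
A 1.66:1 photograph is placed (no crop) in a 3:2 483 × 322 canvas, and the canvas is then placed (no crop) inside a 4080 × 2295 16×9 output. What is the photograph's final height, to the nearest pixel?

First fit — 1.66:1 into 483×322 spans the width: 483.00 × 290.96.
The 3:2 canvas is height-limited in 4080×2295, giving 3442.50 × 2295.00; scale factor 7.1273.
Applying the same ×7.1273: 290.96 → 2073.80.

2074 px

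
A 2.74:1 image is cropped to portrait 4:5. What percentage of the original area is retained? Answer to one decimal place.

29.2%

Going from 2.74:1 to portrait 4:5 means cutting width while keeping height.
(0.800)/(2.740) ≈ 0.292 of the area survives.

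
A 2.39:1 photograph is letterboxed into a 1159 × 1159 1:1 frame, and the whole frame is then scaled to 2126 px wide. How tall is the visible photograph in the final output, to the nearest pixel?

890 px

At 1159×1159 the photograph is width-limited, so height = 1159 / 2.390 ≈ 484.94 px.
Resizing to 2126 px wide multiplies everything by 1.8343: 484.94 → 889.54 px.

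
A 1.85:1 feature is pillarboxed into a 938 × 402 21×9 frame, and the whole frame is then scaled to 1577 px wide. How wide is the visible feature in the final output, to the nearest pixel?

Fitted into 938×402, the feature spans the height; its width is 402 × 1.850 ≈ 743.70 px.
Scaling 938 → 1577 is ×1.6812, so the width becomes 743.70 × 1.6812 ≈ 1250.34 px.

1250 px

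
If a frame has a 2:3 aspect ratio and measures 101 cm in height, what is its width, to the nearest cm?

67 cm

At 2:3, 101 × 2/3 ≈ 67.33.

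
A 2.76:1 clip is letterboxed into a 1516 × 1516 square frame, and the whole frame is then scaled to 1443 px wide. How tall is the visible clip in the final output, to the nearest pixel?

Fitted into 1516×1516, the clip spans the width; its height is 1516 / 2.760 ≈ 549.28 px.
Resizing to 1443 px wide multiplies everything by 0.9518: 549.28 → 522.83 px.

523 px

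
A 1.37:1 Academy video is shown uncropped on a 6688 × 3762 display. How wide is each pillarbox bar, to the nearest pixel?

1.37:1 Academy is narrower than 16:9, so it spans the full height.
Content width = 3762 × 1.370 ≈ 5153.94 px.
6688 − 5153.94 = 1534.06 px of bars (767.03 each).

767 px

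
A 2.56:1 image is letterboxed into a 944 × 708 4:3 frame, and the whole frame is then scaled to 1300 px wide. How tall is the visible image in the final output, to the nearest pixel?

In the 944×708 frame the image fills the width: height = 944 / 2.560 ≈ 368.75 px.
Resizing to 1300 px wide multiplies everything by 1.3771: 368.75 → 507.81 px.

508 px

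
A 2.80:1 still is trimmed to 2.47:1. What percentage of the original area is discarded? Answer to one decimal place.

11.8%

Going from 2.80:1 to 2.47:1 means cutting width while keeping height.
(2.470)/(2.800) ≈ 0.882 of the area survives, leaving 11.79% discarded.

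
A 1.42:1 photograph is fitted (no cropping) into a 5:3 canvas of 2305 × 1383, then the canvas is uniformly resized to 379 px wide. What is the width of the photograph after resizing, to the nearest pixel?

323 px

At 2305×1383 the photograph is height-limited, so width = 1383 × 1.420 ≈ 1963.86 px.
The frame scales by 379/2305 = 0.1644; 1963.86 × 0.1644 ≈ 322.91 px.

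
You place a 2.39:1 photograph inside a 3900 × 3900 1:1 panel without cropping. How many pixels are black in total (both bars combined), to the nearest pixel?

2.39:1 (2.390) > 1:1 (1.000), so the photograph fills the width.
Content height = 3900 / 2.390 ≈ 1631.7992 px.
3900 − 1631.7992 = 2268.2008 px of bars.
Across the 3900-px span: 2268.2008 × 3900 ≈ 8845983 px.

8845983 pixels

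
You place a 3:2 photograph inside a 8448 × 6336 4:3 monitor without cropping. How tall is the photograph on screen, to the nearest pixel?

3:2 is wider than 4:3, so it spans the full width.
Content height = 8448 × 2/3 ≈ 5632.00 px.

5632 px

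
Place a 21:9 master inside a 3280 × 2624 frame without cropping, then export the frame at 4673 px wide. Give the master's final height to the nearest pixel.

Fitted into 3280×2624, the master spans the width; its height is 3280 × 9/21 ≈ 1405.71 px.
Scaling 3280 → 4673 is ×1.4247, so the height becomes 1405.71 × 1.4247 ≈ 2002.71 px.

2003 px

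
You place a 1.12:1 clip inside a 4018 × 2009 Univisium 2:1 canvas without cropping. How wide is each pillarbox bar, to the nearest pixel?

Since 1.120 < 2.000, the clip is height-limited.
Content width = 2009 × 1.120 ≈ 2250.08 px.
4018 − 2250.08 = 1767.92 px of bars (883.96 each).

884 px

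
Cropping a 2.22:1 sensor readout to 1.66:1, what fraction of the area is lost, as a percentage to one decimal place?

1.66:1 is narrower than 2.22:1, so the crop keeps the full height and trims the width.
Fraction kept = (1.660)/(2.220) ≈ 74.77%, so 25.23% is lost.

25.2%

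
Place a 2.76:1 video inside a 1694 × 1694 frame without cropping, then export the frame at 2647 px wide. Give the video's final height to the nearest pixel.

959 px

At 1694×1694 the video is width-limited, so height = 1694 / 2.760 ≈ 613.77 px.
The frame scales by 2647/1694 = 1.5626; 613.77 × 1.5626 ≈ 959.06 px.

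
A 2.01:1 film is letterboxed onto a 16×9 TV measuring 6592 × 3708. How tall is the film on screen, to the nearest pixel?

3280 px

Since 2.010 > 1.778, the film is width-limited.
That makes the image 3279.60 px tall (6592 / 2.010).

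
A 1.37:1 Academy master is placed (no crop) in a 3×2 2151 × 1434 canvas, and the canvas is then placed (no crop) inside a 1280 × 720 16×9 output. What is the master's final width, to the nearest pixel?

986 px

1.37:1 Academy in 2151×1434: fills the height, so the master is 1964.58 × 1434.00.
The 3×2 canvas is height-limited in 1280×720, giving 1080.00 × 720.00; scale factor 0.5021.
The master scales with it: width 1964.58 × 0.5021 ≈ 986.40.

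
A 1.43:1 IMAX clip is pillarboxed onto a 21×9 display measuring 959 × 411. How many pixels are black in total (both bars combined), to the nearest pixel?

1.43:1 IMAX (1.430) < 21×9 (2.333), so the clip fills the height.
The clip is 411 × 1.430 ≈ 587.7300 px wide.
959 − 587.7300 = 371.2700 px of bars.
That's 371.2700 × 411 ≈ 152592 black pixels.

152592 pixels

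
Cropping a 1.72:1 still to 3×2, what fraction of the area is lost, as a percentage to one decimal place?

12.8%

Going from 1.72:1 to 3×2 means cutting width while keeping height.
(1.500)/(1.720) ≈ 0.872 of the area survives, leaving 12.79% discarded.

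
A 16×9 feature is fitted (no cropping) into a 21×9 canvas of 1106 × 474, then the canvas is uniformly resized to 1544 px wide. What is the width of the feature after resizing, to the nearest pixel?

Fitted into 1106×474, the feature spans the height; its width is 474 × 16/9 ≈ 842.67 px.
Resizing to 1544 px wide multiplies everything by 1.3960: 842.67 → 1176.38 px.

1176 px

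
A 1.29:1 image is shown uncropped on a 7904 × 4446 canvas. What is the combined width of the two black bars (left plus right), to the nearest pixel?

2169 px

Since 1.290 < 1.778, the image is height-limited.
The image is 4446 × 1.290 ≈ 5735.34 px wide.
Black = 7904 − 5735.34 = 2168.66 px.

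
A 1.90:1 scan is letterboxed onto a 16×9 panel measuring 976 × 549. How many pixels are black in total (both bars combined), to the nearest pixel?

1.90:1 is wider than 16×9, so it spans the full width.
The scan is 976 / 1.900 ≈ 513.6842 px tall.
549 − 513.6842 = 35.3158 px of bars.
Across the 976-px span: 35.3158 × 976 ≈ 34468 px.

34468 pixels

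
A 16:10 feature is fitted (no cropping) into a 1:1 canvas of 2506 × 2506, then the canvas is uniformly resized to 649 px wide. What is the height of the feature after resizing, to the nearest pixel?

406 px

At 2506×2506 the feature is width-limited, so height = 2506 × 10/16 ≈ 1566.25 px.
Resizing to 649 px wide multiplies everything by 0.2590: 1566.25 → 405.62 px.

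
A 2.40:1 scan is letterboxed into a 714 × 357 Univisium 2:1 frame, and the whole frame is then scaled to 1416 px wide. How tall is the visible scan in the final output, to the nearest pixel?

Fitted into 714×357, the scan spans the width; its height is 714 / 2.400 ≈ 297.50 px.
Scaling 714 → 1416 is ×1.9832, so the height becomes 297.50 × 1.9832 ≈ 590.00 px.

590 px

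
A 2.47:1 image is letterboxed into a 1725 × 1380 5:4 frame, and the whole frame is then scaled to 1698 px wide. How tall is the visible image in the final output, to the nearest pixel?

687 px

Fitted into 1725×1380, the image spans the width; its height is 1725 / 2.470 ≈ 698.38 px.
Resizing to 1698 px wide multiplies everything by 0.9843: 698.38 → 687.45 px.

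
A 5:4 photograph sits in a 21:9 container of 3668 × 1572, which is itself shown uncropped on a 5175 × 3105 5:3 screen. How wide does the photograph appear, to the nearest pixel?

2772 px

First fit — 5:4 into 3668×1572 spans the height: 1965.00 × 1572.00.
The 21:9 canvas is width-limited in 5175×3105, giving 5175.00 × 2217.86; scale factor 1.4109.
So the photograph's width is 1965.00 × 1.4109 ≈ 2772.32.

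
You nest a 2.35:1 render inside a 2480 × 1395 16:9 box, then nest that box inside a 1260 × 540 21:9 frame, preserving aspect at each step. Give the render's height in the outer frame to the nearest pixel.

Inside the 2480×1395 canvas the render is width-limited at 2480.00 × 1055.32.
16:9 in 1260×540: fills the height, so the intermediate becomes 960.00 × 540.00 — a scale of ×0.3871.
The render scales with it: height 1055.32 × 0.3871 ≈ 408.51.

409 px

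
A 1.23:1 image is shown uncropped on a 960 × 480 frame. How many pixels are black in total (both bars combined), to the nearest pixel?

177408 pixels

Since 1.230 < 2.000, the image is height-limited.
That makes the image 590.4000 px wide (480 × 1.230).
Leftover width: 960 − 590.4000 = 369.6000 px.
That's 369.6000 × 480 ≈ 177408 black pixels.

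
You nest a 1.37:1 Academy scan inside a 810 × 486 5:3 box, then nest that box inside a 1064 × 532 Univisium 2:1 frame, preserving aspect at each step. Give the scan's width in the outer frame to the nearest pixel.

First fit — 1.37:1 Academy into 810×486 spans the height: 665.82 × 486.00.
Second fit — the 5:3 canvas into 1064×532 spans the height: 886.67 × 532.00 (×1.0947 from 810×486).
Applying the same ×1.0947: 665.82 → 728.84.

729 px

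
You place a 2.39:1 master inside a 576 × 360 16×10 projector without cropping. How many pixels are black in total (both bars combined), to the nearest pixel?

68542 pixels

2.39:1 (2.390) > 16×10 (1.600), so the master fills the width.
That makes the image 241.0042 px tall (576 / 2.390).
Black = 360 − 241.0042 = 118.9958 px.
Across the 576-px span: 118.9958 × 576 ≈ 68542 px.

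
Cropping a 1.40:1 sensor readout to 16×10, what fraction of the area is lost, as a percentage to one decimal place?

12.5%

Going from 1.40:1 to 16×10 means cutting height while keeping width.
(1.400)/(1.600) ≈ 0.875 of the area survives, leaving 12.50% discarded.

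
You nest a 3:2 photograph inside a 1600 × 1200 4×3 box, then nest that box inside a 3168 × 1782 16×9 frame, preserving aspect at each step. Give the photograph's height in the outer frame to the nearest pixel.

Inside the 1600×1200 canvas the photograph is width-limited at 1600.00 × 1066.67.
Second fit — the 4×3 canvas into 3168×1782 spans the height: 2376.00 × 1782.00 (×1.4850 from 1600×1200).
So the photograph's height is 1066.67 × 1.4850 ≈ 1584.00.

1584 px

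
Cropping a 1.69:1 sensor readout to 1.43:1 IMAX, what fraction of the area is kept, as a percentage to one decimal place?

84.6%

Going from 1.69:1 to 1.43:1 IMAX means cutting width while keeping height.
Fraction kept = (1.430)/(1.690) ≈ 84.62%.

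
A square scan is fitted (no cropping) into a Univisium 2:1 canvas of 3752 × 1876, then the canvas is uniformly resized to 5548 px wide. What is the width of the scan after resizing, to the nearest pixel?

2774 px

At 3752×1876 the scan is height-limited, so width = 1876 × 1/1 ≈ 1876.00 px.
Scaling 3752 → 5548 is ×1.4787, so the width becomes 1876.00 × 1.4787 ≈ 2774.00 px.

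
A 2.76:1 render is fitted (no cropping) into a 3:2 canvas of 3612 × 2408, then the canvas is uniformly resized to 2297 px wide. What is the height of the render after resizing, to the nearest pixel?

At 3612×2408 the render is width-limited, so height = 3612 / 2.760 ≈ 1308.70 px.
Resizing to 2297 px wide multiplies everything by 0.6359: 1308.70 → 832.25 px.

832 px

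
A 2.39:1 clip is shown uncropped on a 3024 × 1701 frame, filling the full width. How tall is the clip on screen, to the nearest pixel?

Content height = 3024 / 2.390 ≈ 1265.27 px.

1265 px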